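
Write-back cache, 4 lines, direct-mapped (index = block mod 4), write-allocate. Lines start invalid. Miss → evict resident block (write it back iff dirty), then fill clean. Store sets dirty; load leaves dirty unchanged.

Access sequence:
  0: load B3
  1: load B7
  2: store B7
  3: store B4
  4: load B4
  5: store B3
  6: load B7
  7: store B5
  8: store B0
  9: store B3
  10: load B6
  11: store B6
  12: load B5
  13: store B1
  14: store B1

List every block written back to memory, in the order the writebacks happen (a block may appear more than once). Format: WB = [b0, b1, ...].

WB = [7, 3, 4, 5]

0: R B3 → L3 miss [-]
1: R B7 → L3 miss [-]
2: W B7 → L3 hit [D]
3: W B4 → L0 miss [D]
4: R B4 → L0 hit [D]
5: W B3 → L3 miss wb→B7 [D]
6: R B7 → L3 miss wb→B3 [-]
7: W B5 → L1 miss [D]
8: W B0 → L0 miss wb→B4 [D]
9: W B3 → L3 miss [D]
10: R B6 → L2 miss [-]
11: W B6 → L2 hit [D]
12: R B5 → L1 hit [D]
13: W B1 → L1 miss wb→B5 [D]
14: W B1 → L1 hit [D]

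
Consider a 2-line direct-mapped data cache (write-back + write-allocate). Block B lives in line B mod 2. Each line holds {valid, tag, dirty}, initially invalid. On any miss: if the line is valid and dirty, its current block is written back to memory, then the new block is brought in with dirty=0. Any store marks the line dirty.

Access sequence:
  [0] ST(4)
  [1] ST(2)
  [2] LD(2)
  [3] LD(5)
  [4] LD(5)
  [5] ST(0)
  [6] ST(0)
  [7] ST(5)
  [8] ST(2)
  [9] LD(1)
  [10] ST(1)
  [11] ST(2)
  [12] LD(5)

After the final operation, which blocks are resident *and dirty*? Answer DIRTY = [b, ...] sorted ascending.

0: W B4 → L0 miss [D]
1: W B2 → L0 miss wb→B4 [D]
2: R B2 → L0 hit [D]
3: R B5 → L1 miss [-]
4: R B5 → L1 hit [-]
5: W B0 → L0 miss wb→B2 [D]
6: W B0 → L0 hit [D]
7: W B5 → L1 hit [D]
8: W B2 → L0 miss wb→B0 [D]
9: R B1 → L1 miss wb→B5 [-]
10: W B1 → L1 hit [D]
11: W B2 → L0 hit [D]
12: R B5 → L1 miss wb→B1 [-]

DIRTY = [2]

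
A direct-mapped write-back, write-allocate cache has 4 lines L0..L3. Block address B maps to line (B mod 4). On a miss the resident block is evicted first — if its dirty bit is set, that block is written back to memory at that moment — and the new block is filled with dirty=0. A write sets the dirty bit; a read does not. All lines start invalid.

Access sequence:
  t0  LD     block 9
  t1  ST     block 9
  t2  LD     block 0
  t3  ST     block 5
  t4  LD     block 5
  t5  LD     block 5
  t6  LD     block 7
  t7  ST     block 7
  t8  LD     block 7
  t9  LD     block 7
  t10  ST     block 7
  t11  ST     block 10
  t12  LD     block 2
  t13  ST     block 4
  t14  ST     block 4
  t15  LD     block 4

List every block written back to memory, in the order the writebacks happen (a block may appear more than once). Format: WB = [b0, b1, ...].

WB = [9, 10]

0: R B9 → L1 miss [-]
1: W B9 → L1 hit [D]
2: R B0 → L0 miss [-]
3: W B5 → L1 miss wb→B9 [D]
4: R B5 → L1 hit [D]
5: R B5 → L1 hit [D]
6: R B7 → L3 miss [-]
7: W B7 → L3 hit [D]
8: R B7 → L3 hit [D]
9: R B7 → L3 hit [D]
10: W B7 → L3 hit [D]
11: W B10 → L2 miss [D]
12: R B2 → L2 miss wb→B10 [-]
13: W B4 → L0 miss [D]
14: W B4 → L0 hit [D]
15: R B4 → L0 hit [D]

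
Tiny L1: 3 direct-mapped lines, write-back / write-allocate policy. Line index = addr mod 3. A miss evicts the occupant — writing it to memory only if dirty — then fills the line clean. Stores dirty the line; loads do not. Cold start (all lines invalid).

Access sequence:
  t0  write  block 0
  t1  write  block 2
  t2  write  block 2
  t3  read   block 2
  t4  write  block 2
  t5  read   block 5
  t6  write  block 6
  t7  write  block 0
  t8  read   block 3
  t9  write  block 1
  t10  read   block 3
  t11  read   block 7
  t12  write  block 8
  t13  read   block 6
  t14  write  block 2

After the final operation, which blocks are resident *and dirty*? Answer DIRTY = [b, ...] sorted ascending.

DIRTY = [2]

  0 | W B0 → L0 miss [D]
  1 | W B2 → L2 miss [D]
  2 | W B2 → L2 hit [D]
  3 | R B2 → L2 hit [D]
  4 | W B2 → L2 hit [D]
  5 | R B5 → L2 miss wb→B2 [-]
  6 | W B6 → L0 miss wb→B0 [D]
  7 | W B0 → L0 miss wb→B6 [D]
  8 | R B3 → L0 miss wb→B0 [-]
  9 | W B1 → L1 miss [D]
  10 | R B3 → L0 hit [-]
  11 | R B7 → L1 miss wb→B1 [-]
  12 | W B8 → L2 miss [D]
  13 | R B6 → L0 miss [-]
  14 | W B2 → L2 miss wb→B8 [D]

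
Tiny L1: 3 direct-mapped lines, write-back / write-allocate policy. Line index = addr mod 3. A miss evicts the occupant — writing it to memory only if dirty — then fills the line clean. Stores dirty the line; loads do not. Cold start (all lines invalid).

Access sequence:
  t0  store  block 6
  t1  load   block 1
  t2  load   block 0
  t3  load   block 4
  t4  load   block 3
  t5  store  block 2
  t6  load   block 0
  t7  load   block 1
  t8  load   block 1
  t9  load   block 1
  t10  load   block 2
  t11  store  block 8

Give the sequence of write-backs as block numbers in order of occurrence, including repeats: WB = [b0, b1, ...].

WB = [6, 2]

0: W B6 -> L0 miss  d=D]
1: R B1 -> L1 miss  d=-]
2: R B0 -> L0 miss wb->B6  d=-]
3: R B4 -> L1 miss  d=-]
4: R B3 -> L0 miss  d=-]
5: W B2 -> L2 miss  d=D]
6: R B0 -> L0 miss  d=-]
7: R B1 -> L1 miss  d=-]
8: R B1 -> L1 hit  d=-]
9: R B1 -> L1 hit  d=-]
10: R B2 -> L2 hit  d=D]
11: W B8 -> L2 miss wb->B2  d=D]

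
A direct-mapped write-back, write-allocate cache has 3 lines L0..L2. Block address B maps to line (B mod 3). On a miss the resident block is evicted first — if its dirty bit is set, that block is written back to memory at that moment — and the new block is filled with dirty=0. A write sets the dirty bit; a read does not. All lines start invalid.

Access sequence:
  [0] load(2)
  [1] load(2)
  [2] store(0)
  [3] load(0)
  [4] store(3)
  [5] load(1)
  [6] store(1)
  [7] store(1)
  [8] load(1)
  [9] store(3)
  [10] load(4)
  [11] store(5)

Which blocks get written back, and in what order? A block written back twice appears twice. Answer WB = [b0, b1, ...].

WB = [0, 1]

  0 | R B2 → L2 miss [-]
  1 | R B2 → L2 hit [-]
  2 | W B0 → L0 miss [D]
  3 | R B0 → L0 hit [D]
  4 | W B3 → L0 miss wb→B0 [D]
  5 | R B1 → L1 miss [-]
  6 | W B1 → L1 hit [D]
  7 | W B1 → L1 hit [D]
  8 | R B1 → L1 hit [D]
  9 | W B3 → L0 hit [D]
  10 | R B4 → L1 miss wb→B1 [-]
  11 | W B5 → L2 miss [D]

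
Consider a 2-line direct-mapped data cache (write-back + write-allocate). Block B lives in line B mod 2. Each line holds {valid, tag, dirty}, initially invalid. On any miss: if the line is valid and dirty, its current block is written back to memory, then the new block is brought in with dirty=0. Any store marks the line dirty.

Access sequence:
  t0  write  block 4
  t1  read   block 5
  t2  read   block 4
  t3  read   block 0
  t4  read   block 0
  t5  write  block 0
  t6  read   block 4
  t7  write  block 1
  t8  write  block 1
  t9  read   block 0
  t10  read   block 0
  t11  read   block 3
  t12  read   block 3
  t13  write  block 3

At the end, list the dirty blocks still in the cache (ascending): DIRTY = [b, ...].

DIRTY = [3]

0: W B4 → L0 miss [D]
1: R B5 → L1 miss [-]
2: R B4 → L0 hit [D]
3: R B0 → L0 miss wb→B4 [-]
4: R B0 → L0 hit [-]
5: W B0 → L0 hit [D]
6: R B4 → L0 miss wb→B0 [-]
7: W B1 → L1 miss [D]
8: W B1 → L1 hit [D]
9: R B0 → L0 miss [-]
10: R B0 → L0 hit [-]
11: R B3 → L1 miss wb→B1 [-]
12: R B3 → L1 hit [-]
13: W B3 → L1 hit [D]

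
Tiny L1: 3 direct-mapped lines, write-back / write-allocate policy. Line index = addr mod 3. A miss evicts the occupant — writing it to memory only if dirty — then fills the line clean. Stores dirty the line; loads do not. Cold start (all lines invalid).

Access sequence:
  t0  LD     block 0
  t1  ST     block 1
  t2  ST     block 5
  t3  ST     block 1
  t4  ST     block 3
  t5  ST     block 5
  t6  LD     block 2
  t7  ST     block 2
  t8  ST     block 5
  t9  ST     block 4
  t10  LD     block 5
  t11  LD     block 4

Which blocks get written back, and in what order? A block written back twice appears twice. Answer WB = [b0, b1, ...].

  0 | R B0 → L0 miss [-]
  1 | W B1 → L1 miss [D]
  2 | W B5 → L2 miss [D]
  3 | W B1 → L1 hit [D]
  4 | W B3 → L0 miss [D]
  5 | W B5 → L2 hit [D]
  6 | R B2 → L2 miss wb→B5 [-]
  7 | W B2 → L2 hit [D]
  8 | W B5 → L2 miss wb→B2 [D]
  9 | W B4 → L1 miss wb→B1 [D]
  10 | R B5 → L2 hit [D]
  11 | R B4 → L1 hit [D]

WB = [5, 2, 1]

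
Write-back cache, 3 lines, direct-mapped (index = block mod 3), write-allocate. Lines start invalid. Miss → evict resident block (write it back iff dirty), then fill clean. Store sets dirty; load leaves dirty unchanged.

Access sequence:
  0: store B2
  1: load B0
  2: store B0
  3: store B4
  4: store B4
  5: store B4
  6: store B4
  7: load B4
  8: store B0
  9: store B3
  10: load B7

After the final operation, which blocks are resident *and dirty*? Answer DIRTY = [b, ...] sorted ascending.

0: W B2 → L2 miss [D]
1: R B0 → L0 miss [-]
2: W B0 → L0 hit [D]
3: W B4 → L1 miss [D]
4: W B4 → L1 hit [D]
5: W B4 → L1 hit [D]
6: W B4 → L1 hit [D]
7: R B4 → L1 hit [D]
8: W B0 → L0 hit [D]
9: W B3 → L0 miss wb→B0 [D]
10: R B7 → L1 miss wb→B4 [-]

DIRTY = [2, 3]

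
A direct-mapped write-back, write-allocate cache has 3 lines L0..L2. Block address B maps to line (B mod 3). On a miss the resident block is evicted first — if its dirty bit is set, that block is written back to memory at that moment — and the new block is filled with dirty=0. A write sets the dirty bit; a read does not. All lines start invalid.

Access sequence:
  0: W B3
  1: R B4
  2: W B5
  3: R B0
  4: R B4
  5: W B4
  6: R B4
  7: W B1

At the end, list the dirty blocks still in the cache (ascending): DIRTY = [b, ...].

DIRTY = [1, 5]

0: W B3 → L0 miss [D]
1: R B4 → L1 miss [-]
2: W B5 → L2 miss [D]
3: R B0 → L0 miss wb→B3 [-]
4: R B4 → L1 hit [-]
5: W B4 → L1 hit [D]
6: R B4 → L1 hit [D]
7: W B1 → L1 miss wb→B4 [D]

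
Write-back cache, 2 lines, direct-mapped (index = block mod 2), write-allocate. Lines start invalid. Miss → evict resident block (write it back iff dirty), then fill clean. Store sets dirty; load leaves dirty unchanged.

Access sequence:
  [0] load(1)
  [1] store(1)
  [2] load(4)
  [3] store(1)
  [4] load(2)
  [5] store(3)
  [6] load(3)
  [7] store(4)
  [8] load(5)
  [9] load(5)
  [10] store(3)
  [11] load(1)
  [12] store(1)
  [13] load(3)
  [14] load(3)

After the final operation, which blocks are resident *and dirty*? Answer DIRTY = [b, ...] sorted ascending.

DIRTY = [4]

0: R B1 -> L1 miss  d=-]
1: W B1 -> L1 hit  d=D]
2: R B4 -> L0 miss  d=-]
3: W B1 -> L1 hit  d=D]
4: R B2 -> L0 miss  d=-]
5: W B3 -> L1 miss wb->B1  d=D]
6: R B3 -> L1 hit  d=D]
7: W B4 -> L0 miss  d=D]
8: R B5 -> L1 miss wb->B3  d=-]
9: R B5 -> L1 hit  d=-]
10: W B3 -> L1 miss  d=D]
11: R B1 -> L1 miss wb->B3  d=-]
12: W B1 -> L1 hit  d=D]
13: R B3 -> L1 miss wb->B1  d=-]
14: R B3 -> L1 hit  d=-]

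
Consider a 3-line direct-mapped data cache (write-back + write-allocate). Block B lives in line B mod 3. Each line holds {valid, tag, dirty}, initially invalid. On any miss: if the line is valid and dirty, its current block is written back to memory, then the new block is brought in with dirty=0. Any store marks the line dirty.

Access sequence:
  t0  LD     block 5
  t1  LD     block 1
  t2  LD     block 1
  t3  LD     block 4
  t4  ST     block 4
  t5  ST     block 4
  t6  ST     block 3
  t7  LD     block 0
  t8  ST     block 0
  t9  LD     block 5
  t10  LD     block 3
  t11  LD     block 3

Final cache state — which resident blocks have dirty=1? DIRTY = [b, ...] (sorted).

DIRTY = [4]

0: R B5 → L2 miss [-]
1: R B1 → L1 miss [-]
2: R B1 → L1 hit [-]
3: R B4 → L1 miss [-]
4: W B4 → L1 hit [D]
5: W B4 → L1 hit [D]
6: W B3 → L0 miss [D]
7: R B0 → L0 miss wb→B3 [-]
8: W B0 → L0 hit [D]
9: R B5 → L2 hit [-]
10: R B3 → L0 miss wb→B0 [-]
11: R B3 → L0 hit [-]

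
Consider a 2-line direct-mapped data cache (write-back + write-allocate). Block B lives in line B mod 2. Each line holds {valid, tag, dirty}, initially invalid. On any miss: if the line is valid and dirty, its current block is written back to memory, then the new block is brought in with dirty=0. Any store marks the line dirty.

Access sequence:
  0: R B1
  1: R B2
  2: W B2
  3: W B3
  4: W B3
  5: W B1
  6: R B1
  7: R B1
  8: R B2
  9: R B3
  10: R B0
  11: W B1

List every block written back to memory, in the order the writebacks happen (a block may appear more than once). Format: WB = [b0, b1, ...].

WB = [3, 1, 2]

  0 | R B1 → L1 miss [-]
  1 | R B2 → L0 miss [-]
  2 | W B2 → L0 hit [D]
  3 | W B3 → L1 miss [D]
  4 | W B3 → L1 hit [D]
  5 | W B1 → L1 miss wb→B3 [D]
  6 | R B1 → L1 hit [D]
  7 | R B1 → L1 hit [D]
  8 | R B2 → L0 hit [D]
  9 | R B3 → L1 miss wb→B1 [-]
  10 | R B0 → L0 miss wb→B2 [-]
  11 | W B1 → L1 miss [D]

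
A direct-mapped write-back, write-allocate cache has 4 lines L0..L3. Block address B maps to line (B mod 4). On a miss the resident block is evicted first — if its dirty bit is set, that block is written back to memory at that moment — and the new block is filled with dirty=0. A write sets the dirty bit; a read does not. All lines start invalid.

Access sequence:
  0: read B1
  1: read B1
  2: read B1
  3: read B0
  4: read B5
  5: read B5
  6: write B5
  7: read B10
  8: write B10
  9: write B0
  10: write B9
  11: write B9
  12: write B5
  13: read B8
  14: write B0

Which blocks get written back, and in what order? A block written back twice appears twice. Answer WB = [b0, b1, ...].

WB = [5, 9, 0]

  0 | R B1 → L1 miss [-]
  1 | R B1 → L1 hit [-]
  2 | R B1 → L1 hit [-]
  3 | R B0 → L0 miss [-]
  4 | R B5 → L1 miss [-]
  5 | R B5 → L1 hit [-]
  6 | W B5 → L1 hit [D]
  7 | R B10 → L2 miss [-]
  8 | W B10 → L2 hit [D]
  9 | W B0 → L0 hit [D]
  10 | W B9 → L1 miss wb→B5 [D]
  11 | W B9 → L1 hit [D]
  12 | W B5 → L1 miss wb→B9 [D]
  13 | R B8 → L0 miss wb→B0 [-]
  14 | W B0 → L0 miss [D]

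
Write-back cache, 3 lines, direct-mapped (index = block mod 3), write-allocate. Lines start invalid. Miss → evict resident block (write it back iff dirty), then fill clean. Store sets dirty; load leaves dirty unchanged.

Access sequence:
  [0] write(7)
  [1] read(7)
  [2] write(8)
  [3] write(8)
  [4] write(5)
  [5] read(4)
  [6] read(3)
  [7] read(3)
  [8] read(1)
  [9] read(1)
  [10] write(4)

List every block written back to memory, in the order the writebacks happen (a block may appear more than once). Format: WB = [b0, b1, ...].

  0 | W B7 → L1 miss [D]
  1 | R B7 → L1 hit [D]
  2 | W B8 → L2 miss [D]
  3 | W B8 → L2 hit [D]
  4 | W B5 → L2 miss wb→B8 [D]
  5 | R B4 → L1 miss wb→B7 [-]
  6 | R B3 → L0 miss [-]
  7 | R B3 → L0 hit [-]
  8 | R B1 → L1 miss [-]
  9 | R B1 → L1 hit [-]
  10 | W B4 → L1 miss [D]

WB = [8, 7]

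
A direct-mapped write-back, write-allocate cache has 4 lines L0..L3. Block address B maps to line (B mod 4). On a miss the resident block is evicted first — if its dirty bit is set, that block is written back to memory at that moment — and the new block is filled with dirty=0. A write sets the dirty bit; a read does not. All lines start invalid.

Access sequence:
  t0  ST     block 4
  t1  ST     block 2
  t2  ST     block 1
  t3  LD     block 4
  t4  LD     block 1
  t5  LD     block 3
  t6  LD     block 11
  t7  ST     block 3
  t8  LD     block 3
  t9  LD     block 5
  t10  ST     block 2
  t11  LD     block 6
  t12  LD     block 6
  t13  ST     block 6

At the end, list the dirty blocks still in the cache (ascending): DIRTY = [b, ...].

  0 | W B4 → L0 miss [D]
  1 | W B2 → L2 miss [D]
  2 | W B1 → L1 miss [D]
  3 | R B4 → L0 hit [D]
  4 | R B1 → L1 hit [D]
  5 | R B3 → L3 miss [-]
  6 | R B11 → L3 miss [-]
  7 | W B3 → L3 miss [D]
  8 | R B3 → L3 hit [D]
  9 | R B5 → L1 miss wb→B1 [-]
  10 | W B2 → L2 hit [D]
  11 | R B6 → L2 miss wb→B2 [-]
  12 | R B6 → L2 hit [-]
  13 | W B6 → L2 hit [D]

DIRTY = [3, 4, 6]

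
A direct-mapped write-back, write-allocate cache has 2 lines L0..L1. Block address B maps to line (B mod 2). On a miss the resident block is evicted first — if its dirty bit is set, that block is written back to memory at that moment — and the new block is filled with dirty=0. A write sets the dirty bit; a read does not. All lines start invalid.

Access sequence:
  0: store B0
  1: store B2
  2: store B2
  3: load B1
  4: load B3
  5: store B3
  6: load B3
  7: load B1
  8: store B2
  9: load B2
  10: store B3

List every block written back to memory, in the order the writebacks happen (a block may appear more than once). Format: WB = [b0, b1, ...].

WB = [0, 3]

0: W B0 → L0 miss [D]
1: W B2 → L0 miss wb→B0 [D]
2: W B2 → L0 hit [D]
3: R B1 → L1 miss [-]
4: R B3 → L1 miss [-]
5: W B3 → L1 hit [D]
6: R B3 → L1 hit [D]
7: R B1 → L1 miss wb→B3 [-]
8: W B2 → L0 hit [D]
9: R B2 → L0 hit [D]
10: W B3 → L1 miss [D]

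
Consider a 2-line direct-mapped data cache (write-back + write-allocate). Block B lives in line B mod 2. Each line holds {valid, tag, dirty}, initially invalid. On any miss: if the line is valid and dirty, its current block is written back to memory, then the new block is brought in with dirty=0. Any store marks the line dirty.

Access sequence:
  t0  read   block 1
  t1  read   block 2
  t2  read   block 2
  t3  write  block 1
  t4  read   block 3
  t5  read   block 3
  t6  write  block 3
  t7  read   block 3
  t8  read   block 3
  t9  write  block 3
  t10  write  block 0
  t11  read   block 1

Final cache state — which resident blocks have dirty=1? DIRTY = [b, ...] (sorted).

DIRTY = [0]

0: R B1 → L1 miss [-]
1: R B2 → L0 miss [-]
2: R B2 → L0 hit [-]
3: W B1 → L1 hit [D]
4: R B3 → L1 miss wb→B1 [-]
5: R B3 → L1 hit [-]
6: W B3 → L1 hit [D]
7: R B3 → L1 hit [D]
8: R B3 → L1 hit [D]
9: W B3 → L1 hit [D]
10: W B0 → L0 miss [D]
11: R B1 → L1 miss wb→B3 [-]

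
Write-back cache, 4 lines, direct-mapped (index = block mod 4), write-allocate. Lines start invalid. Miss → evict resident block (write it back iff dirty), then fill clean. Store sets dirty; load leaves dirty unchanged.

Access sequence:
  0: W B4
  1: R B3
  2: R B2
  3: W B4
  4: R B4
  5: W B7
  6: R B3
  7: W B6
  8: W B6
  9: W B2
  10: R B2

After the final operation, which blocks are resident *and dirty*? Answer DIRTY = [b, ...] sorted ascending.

0: W B4 → L0 miss [D]
1: R B3 → L3 miss [-]
2: R B2 → L2 miss [-]
3: W B4 → L0 hit [D]
4: R B4 → L0 hit [D]
5: W B7 → L3 miss [D]
6: R B3 → L3 miss wb→B7 [-]
7: W B6 → L2 miss [D]
8: W B6 → L2 hit [D]
9: W B2 → L2 miss wb→B6 [D]
10: R B2 → L2 hit [D]

DIRTY = [2, 4]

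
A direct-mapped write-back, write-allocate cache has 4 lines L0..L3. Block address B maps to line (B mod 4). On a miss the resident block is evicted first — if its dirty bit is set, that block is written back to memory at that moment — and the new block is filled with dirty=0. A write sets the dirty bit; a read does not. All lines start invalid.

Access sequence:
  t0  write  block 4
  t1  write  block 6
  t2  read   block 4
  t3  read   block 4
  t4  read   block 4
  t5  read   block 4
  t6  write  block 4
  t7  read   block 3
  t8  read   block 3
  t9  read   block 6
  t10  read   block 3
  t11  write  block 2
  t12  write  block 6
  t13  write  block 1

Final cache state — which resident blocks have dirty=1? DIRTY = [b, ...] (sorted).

  0 | W B4 → L0 miss [D]
  1 | W B6 → L2 miss [D]
  2 | R B4 → L0 hit [D]
  3 | R B4 → L0 hit [D]
  4 | R B4 → L0 hit [D]
  5 | R B4 → L0 hit [D]
  6 | W B4 → L0 hit [D]
  7 | R B3 → L3 miss [-]
  8 | R B3 → L3 hit [-]
  9 | R B6 → L2 hit [D]
  10 | R B3 → L3 hit [-]
  11 | W B2 → L2 miss wb→B6 [D]
  12 | W B6 → L2 miss wb→B2 [D]
  13 | W B1 → L1 miss [D]

DIRTY = [1, 4, 6]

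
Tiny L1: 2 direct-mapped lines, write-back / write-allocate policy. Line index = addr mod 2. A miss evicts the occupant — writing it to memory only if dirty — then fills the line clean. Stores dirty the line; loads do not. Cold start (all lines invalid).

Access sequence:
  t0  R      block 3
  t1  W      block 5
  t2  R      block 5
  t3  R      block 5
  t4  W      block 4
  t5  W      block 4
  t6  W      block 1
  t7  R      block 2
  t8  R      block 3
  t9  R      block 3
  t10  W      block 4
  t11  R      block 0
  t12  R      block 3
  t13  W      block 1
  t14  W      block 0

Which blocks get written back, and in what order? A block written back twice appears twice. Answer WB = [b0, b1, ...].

WB = [5, 4, 1, 4]

  0 | R B3 → L1 miss [-]
  1 | W B5 → L1 miss [D]
  2 | R B5 → L1 hit [D]
  3 | R B5 → L1 hit [D]
  4 | W B4 → L0 miss [D]
  5 | W B4 → L0 hit [D]
  6 | W B1 → L1 miss wb→B5 [D]
  7 | R B2 → L0 miss wb→B4 [-]
  8 | R B3 → L1 miss wb→B1 [-]
  9 | R B3 → L1 hit [-]
  10 | W B4 → L0 miss [D]
  11 | R B0 → L0 miss wb→B4 [-]
  12 | R B3 → L1 hit [-]
  13 | W B1 → L1 miss [D]
  14 | W B0 → L0 hit [D]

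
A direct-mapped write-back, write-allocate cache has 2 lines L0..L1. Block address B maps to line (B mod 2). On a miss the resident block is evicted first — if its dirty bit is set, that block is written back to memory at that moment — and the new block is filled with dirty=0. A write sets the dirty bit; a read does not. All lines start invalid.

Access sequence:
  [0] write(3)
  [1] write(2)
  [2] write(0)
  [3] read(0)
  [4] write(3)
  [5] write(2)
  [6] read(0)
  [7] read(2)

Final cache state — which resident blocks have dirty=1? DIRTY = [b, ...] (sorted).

0: W B3 → L1 miss [D]
1: W B2 → L0 miss [D]
2: W B0 → L0 miss wb→B2 [D]
3: R B0 → L0 hit [D]
4: W B3 → L1 hit [D]
5: W B2 → L0 miss wb→B0 [D]
6: R B0 → L0 miss wb→B2 [-]
7: R B2 → L0 miss [-]

DIRTY = [3]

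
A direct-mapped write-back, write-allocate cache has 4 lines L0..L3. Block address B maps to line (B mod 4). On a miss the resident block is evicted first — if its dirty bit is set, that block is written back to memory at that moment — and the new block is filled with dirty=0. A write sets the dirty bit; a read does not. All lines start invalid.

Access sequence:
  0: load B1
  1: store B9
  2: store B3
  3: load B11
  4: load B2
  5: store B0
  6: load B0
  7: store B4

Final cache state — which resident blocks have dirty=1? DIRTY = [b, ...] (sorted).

DIRTY = [4, 9]

  0 | R B1 → L1 miss [-]
  1 | W B9 → L1 miss [D]
  2 | W B3 → L3 miss [D]
  3 | R B11 → L3 miss wb→B3 [-]
  4 | R B2 → L2 miss [-]
  5 | W B0 → L0 miss [D]
  6 | R B0 → L0 hit [D]
  7 | W B4 → L0 miss wb→B0 [D]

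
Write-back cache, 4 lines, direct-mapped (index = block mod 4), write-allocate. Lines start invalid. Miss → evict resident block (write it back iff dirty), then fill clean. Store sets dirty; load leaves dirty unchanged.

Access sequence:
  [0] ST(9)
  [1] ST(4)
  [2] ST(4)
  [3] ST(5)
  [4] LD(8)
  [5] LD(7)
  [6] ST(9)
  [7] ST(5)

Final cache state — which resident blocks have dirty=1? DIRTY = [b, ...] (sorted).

DIRTY = [5]

0: W B9 -> L1 miss  d=D]
1: W B4 -> L0 miss  d=D]
2: W B4 -> L0 hit  d=D]
3: W B5 -> L1 miss wb->B9  d=D]
4: R B8 -> L0 miss wb->B4  d=-]
5: R B7 -> L3 miss  d=-]
6: W B9 -> L1 miss wb->B5  d=D]
7: W B5 -> L1 miss wb->B9  d=D]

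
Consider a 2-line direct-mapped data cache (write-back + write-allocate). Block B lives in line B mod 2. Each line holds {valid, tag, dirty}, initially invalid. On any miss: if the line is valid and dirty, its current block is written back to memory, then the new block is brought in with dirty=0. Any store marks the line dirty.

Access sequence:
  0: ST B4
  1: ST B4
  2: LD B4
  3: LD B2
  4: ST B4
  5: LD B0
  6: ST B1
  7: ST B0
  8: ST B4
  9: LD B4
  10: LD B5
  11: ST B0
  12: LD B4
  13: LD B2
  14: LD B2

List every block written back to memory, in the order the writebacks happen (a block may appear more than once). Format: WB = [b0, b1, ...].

  0 | W B4 → L0 miss [D]
  1 | W B4 → L0 hit [D]
  2 | R B4 → L0 hit [D]
  3 | R B2 → L0 miss wb→B4 [-]
  4 | W B4 → L0 miss [D]
  5 | R B0 → L0 miss wb→B4 [-]
  6 | W B1 → L1 miss [D]
  7 | W B0 → L0 hit [D]
  8 | W B4 → L0 miss wb→B0 [D]
  9 | R B4 → L0 hit [D]
  10 | R B5 → L1 miss wb→B1 [-]
  11 | W B0 → L0 miss wb→B4 [D]
  12 | R B4 → L0 miss wb→B0 [-]
  13 | R B2 → L0 miss [-]
  14 | R B2 → L0 hit [-]

WB = [4, 4, 0, 1, 4, 0]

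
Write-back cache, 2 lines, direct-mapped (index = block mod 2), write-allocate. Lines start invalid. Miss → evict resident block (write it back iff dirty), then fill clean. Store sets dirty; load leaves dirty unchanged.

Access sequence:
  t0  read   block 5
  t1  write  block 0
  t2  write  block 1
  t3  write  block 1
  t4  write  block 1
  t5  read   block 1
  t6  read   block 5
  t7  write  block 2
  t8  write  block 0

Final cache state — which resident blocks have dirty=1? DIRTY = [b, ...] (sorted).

DIRTY = [0]

0: R B5 → L1 miss [-]
1: W B0 → L0 miss [D]
2: W B1 → L1 miss [D]
3: W B1 → L1 hit [D]
4: W B1 → L1 hit [D]
5: R B1 → L1 hit [D]
6: R B5 → L1 miss wb→B1 [-]
7: W B2 → L0 miss wb→B0 [D]
8: W B0 → L0 miss wb→B2 [D]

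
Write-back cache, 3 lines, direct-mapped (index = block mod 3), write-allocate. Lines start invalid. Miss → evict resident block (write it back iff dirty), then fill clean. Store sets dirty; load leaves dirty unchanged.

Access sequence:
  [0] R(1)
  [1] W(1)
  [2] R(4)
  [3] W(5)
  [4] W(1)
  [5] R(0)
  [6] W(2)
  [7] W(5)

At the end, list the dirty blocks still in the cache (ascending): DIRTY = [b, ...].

DIRTY = [1, 5]

0: R B1 -> L1 miss  d=-]
1: W B1 -> L1 hit  d=D]
2: R B4 -> L1 miss wb->B1  d=-]
3: W B5 -> L2 miss  d=D]
4: W B1 -> L1 miss  d=D]
5: R B0 -> L0 miss  d=-]
6: W B2 -> L2 miss wb->B5  d=D]
7: W B5 -> L2 miss wb->B2  d=D]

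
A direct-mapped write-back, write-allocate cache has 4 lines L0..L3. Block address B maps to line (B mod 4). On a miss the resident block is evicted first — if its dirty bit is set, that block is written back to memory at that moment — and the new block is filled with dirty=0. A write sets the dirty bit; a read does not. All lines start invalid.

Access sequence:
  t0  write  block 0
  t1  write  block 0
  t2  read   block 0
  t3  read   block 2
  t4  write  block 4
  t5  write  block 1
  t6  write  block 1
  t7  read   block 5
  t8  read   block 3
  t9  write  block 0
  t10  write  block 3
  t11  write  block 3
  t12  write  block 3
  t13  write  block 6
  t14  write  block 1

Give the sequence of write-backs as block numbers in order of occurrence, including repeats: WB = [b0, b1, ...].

WB = [0, 1, 4]

0: W B0 -> L0 miss  d=D]
1: W B0 -> L0 hit  d=D]
2: R B0 -> L0 hit  d=D]
3: R B2 -> L2 miss  d=-]
4: W B4 -> L0 miss wb->B0  d=D]
5: W B1 -> L1 miss  d=D]
6: W B1 -> L1 hit  d=D]
7: R B5 -> L1 miss wb->B1  d=-]
8: R B3 -> L3 miss  d=-]
9: W B0 -> L0 miss wb->B4  d=D]
10: W B3 -> L3 hit  d=D]
11: W B3 -> L3 hit  d=D]
12: W B3 -> L3 hit  d=D]
13: W B6 -> L2 miss  d=D]
14: W B1 -> L1 miss  d=D]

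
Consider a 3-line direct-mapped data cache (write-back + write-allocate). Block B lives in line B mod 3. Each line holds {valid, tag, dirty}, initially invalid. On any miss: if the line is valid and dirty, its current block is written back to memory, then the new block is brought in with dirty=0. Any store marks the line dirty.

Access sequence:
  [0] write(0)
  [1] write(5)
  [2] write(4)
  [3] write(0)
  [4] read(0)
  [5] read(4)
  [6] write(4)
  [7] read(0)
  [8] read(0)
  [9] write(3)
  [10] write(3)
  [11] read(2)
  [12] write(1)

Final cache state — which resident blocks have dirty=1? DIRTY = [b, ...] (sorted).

  0 | W B0 → L0 miss [D]
  1 | W B5 → L2 miss [D]
  2 | W B4 → L1 miss [D]
  3 | W B0 → L0 hit [D]
  4 | R B0 → L0 hit [D]
  5 | R B4 → L1 hit [D]
  6 | W B4 → L1 hit [D]
  7 | R B0 → L0 hit [D]
  8 | R B0 → L0 hit [D]
  9 | W B3 → L0 miss wb→B0 [D]
  10 | W B3 → L0 hit [D]
  11 | R B2 → L2 miss wb→B5 [-]
  12 | W B1 → L1 miss wb→B4 [D]

DIRTY = [1, 3]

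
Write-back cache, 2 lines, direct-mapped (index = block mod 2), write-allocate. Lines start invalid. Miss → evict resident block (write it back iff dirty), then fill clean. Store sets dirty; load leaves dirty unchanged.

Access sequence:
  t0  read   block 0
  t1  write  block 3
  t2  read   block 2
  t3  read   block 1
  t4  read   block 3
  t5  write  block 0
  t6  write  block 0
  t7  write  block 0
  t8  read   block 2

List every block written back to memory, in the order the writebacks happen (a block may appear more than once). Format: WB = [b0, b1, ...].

0: R B0 → L0 miss [-]
1: W B3 → L1 miss [D]
2: R B2 → L0 miss [-]
3: R B1 → L1 miss wb→B3 [-]
4: R B3 → L1 miss [-]
5: W B0 → L0 miss [D]
6: W B0 → L0 hit [D]
7: W B0 → L0 hit [D]
8: R B2 → L0 miss wb→B0 [-]

WB = [3, 0]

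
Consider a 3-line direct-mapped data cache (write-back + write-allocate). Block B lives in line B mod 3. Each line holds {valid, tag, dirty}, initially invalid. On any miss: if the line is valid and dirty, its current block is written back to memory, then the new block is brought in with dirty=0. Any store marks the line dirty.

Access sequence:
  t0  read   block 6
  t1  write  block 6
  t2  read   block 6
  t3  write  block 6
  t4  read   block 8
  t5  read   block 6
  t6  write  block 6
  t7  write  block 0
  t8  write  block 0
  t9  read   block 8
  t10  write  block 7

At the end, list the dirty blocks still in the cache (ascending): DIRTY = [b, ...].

DIRTY = [0, 7]

0: R B6 -> L0 miss  d=-]
1: W B6 -> L0 hit  d=D]
2: R B6 -> L0 hit  d=D]
3: W B6 -> L0 hit  d=D]
4: R B8 -> L2 miss  d=-]
5: R B6 -> L0 hit  d=D]
6: W B6 -> L0 hit  d=D]
7: W B0 -> L0 miss wb->B6  d=D]
8: W B0 -> L0 hit  d=D]
9: R B8 -> L2 hit  d=-]
10: W B7 -> L1 miss  d=D]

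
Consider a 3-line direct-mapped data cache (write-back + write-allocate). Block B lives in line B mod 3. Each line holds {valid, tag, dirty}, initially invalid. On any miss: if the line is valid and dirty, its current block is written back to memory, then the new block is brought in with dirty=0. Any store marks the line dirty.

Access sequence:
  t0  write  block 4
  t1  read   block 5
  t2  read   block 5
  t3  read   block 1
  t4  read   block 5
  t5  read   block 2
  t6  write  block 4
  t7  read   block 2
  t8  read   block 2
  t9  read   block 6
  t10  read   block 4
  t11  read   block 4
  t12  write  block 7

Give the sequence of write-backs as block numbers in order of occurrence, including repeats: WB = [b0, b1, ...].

0: W B4 → L1 miss [D]
1: R B5 → L2 miss [-]
2: R B5 → L2 hit [-]
3: R B1 → L1 miss wb→B4 [-]
4: R B5 → L2 hit [-]
5: R B2 → L2 miss [-]
6: W B4 → L1 miss [D]
7: R B2 → L2 hit [-]
8: R B2 → L2 hit [-]
9: R B6 → L0 miss [-]
10: R B4 → L1 hit [D]
11: R B4 → L1 hit [D]
12: W B7 → L1 miss wb→B4 [D]

WB = [4, 4]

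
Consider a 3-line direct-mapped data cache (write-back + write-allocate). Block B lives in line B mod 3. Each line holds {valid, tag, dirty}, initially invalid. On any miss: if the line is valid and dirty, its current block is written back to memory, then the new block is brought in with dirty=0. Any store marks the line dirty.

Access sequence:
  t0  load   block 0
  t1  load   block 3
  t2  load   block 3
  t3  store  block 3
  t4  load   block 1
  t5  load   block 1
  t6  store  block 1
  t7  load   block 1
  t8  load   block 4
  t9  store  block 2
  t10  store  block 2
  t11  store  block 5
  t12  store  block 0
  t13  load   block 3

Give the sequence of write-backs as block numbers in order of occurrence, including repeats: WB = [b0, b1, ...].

0: R B0 -> L0 miss  d=-]
1: R B3 -> L0 miss  d=-]
2: R B3 -> L0 hit  d=-]
3: W B3 -> L0 hit  d=D]
4: R B1 -> L1 miss  d=-]
5: R B1 -> L1 hit  d=-]
6: W B1 -> L1 hit  d=D]
7: R B1 -> L1 hit  d=D]
8: R B4 -> L1 miss wb->B1  d=-]
9: W B2 -> L2 miss  d=D]
10: W B2 -> L2 hit  d=D]
11: W B5 -> L2 miss wb->B2  d=D]
12: W B0 -> L0 miss wb->B3  d=D]
13: R B3 -> L0 miss wb->B0  d=-]

WB = [1, 2, 3, 0]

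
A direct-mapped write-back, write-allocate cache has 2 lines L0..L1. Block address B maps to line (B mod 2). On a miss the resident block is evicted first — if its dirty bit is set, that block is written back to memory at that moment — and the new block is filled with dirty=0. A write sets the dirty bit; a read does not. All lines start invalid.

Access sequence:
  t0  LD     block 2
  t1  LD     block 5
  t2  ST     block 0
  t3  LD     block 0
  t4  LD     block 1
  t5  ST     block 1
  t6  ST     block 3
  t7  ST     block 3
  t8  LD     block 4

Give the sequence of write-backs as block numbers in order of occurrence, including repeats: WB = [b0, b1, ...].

WB = [1, 0]

  0 | R B2 → L0 miss [-]
  1 | R B5 → L1 miss [-]
  2 | W B0 → L0 miss [D]
  3 | R B0 → L0 hit [D]
  4 | R B1 → L1 miss [-]
  5 | W B1 → L1 hit [D]
  6 | W B3 → L1 miss wb→B1 [D]
  7 | W B3 → L1 hit [D]
  8 | R B4 → L0 miss wb→B0 [-]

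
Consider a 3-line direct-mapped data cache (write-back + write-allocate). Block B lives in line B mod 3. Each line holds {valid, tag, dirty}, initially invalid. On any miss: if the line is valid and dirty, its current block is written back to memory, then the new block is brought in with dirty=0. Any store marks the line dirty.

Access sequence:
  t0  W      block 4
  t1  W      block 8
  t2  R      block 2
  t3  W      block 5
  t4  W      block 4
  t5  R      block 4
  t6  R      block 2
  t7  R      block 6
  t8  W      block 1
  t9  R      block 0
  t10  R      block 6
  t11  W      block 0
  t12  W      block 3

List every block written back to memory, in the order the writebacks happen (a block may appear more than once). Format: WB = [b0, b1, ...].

WB = [8, 5, 4, 0]

  0 | W B4 → L1 miss [D]
  1 | W B8 → L2 miss [D]
  2 | R B2 → L2 miss wb→B8 [-]
  3 | W B5 → L2 miss [D]
  4 | W B4 → L1 hit [D]
  5 | R B4 → L1 hit [D]
  6 | R B2 → L2 miss wb→B5 [-]
  7 | R B6 → L0 miss [-]
  8 | W B1 → L1 miss wb→B4 [D]
  9 | R B0 → L0 miss [-]
  10 | R B6 → L0 miss [-]
  11 | W B0 → L0 miss [D]
  12 | W B3 → L0 miss wb→B0 [D]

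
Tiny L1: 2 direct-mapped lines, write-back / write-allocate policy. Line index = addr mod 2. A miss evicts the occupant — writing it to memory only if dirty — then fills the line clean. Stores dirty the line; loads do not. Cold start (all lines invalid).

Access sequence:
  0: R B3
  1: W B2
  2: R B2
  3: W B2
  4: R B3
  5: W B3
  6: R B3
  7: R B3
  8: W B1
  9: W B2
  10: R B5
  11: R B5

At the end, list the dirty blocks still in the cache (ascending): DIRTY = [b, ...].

0: R B3 -> L1 miss  d=-]
1: W B2 -> L0 miss  d=D]
2: R B2 -> L0 hit  d=D]
3: W B2 -> L0 hit  d=D]
4: R B3 -> L1 hit  d=-]
5: W B3 -> L1 hit  d=D]
6: R B3 -> L1 hit  d=D]
7: R B3 -> L1 hit  d=D]
8: W B1 -> L1 miss wb->B3  d=D]
9: W B2 -> L0 hit  d=D]
10: R B5 -> L1 miss wb->B1  d=-]
11: R B5 -> L1 hit  d=-]

DIRTY = [2]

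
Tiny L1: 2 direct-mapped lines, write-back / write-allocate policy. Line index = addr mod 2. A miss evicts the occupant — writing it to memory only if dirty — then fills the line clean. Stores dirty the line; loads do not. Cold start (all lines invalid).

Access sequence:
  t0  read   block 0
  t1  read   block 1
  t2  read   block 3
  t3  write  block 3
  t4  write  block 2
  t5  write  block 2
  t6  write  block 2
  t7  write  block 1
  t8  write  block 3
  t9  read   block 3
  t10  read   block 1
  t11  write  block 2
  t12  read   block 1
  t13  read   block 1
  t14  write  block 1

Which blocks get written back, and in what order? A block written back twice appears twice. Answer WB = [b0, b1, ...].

0: R B0 → L0 miss [-]
1: R B1 → L1 miss [-]
2: R B3 → L1 miss [-]
3: W B3 → L1 hit [D]
4: W B2 → L0 miss [D]
5: W B2 → L0 hit [D]
6: W B2 → L0 hit [D]
7: W B1 → L1 miss wb→B3 [D]
8: W B3 → L1 miss wb→B1 [D]
9: R B3 → L1 hit [D]
10: R B1 → L1 miss wb→B3 [-]
11: W B2 → L0 hit [D]
12: R B1 → L1 hit [-]
13: R B1 → L1 hit [-]
14: W B1 → L1 hit [D]

WB = [3, 1, 3]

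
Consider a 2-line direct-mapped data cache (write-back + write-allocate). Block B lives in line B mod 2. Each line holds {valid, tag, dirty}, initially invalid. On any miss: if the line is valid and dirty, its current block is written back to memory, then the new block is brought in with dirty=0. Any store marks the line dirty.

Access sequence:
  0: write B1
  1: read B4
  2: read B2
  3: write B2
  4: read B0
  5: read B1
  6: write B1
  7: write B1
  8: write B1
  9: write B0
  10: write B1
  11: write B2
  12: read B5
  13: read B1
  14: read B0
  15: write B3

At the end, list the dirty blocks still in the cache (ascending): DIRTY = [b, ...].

DIRTY = [3]

  0 | W B1 → L1 miss [D]
  1 | R B4 → L0 miss [-]
  2 | R B2 → L0 miss [-]
  3 | W B2 → L0 hit [D]
  4 | R B0 → L0 miss wb→B2 [-]
  5 | R B1 → L1 hit [D]
  6 | W B1 → L1 hit [D]
  7 | W B1 → L1 hit [D]
  8 | W B1 → L1 hit [D]
  9 | W B0 → L0 hit [D]
  10 | W B1 → L1 hit [D]
  11 | W B2 → L0 miss wb→B0 [D]
  12 | R B5 → L1 miss wb→B1 [-]
  13 | R B1 → L1 miss [-]
  14 | R B0 → L0 miss wb→B2 [-]
  15 | W B3 → L1 miss [D]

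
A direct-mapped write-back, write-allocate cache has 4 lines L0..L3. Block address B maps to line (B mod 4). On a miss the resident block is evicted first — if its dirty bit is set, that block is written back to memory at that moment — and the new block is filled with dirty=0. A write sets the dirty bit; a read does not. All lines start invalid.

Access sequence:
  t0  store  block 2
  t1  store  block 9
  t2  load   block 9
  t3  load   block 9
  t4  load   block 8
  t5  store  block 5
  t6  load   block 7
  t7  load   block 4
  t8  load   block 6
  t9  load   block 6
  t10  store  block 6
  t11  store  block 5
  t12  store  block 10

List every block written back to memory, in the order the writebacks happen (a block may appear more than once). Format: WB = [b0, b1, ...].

0: W B2 -> L2 miss  d=D]
1: W B9 -> L1 miss  d=D]
2: R B9 -> L1 hit  d=D]
3: R B9 -> L1 hit  d=D]
4: R B8 -> L0 miss  d=-]
5: W B5 -> L1 miss wb->B9  d=D]
6: R B7 -> L3 miss  d=-]
7: R B4 -> L0 miss  d=-]
8: R B6 -> L2 miss wb->B2  d=-]
9: R B6 -> L2 hit  d=-]
10: W B6 -> L2 hit  d=D]
11: W B5 -> L1 hit  d=D]
12: W B10 -> L2 miss wb->B6  d=D]

WB = [9, 2, 6]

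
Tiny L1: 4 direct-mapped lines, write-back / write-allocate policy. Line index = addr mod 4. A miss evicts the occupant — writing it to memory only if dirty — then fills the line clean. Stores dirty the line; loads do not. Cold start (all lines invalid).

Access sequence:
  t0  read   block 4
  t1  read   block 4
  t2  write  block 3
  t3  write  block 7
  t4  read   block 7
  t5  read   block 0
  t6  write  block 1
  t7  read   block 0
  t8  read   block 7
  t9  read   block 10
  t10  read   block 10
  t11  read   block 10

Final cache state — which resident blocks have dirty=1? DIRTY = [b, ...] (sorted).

0: R B4 → L0 miss [-]
1: R B4 → L0 hit [-]
2: W B3 → L3 miss [D]
3: W B7 → L3 miss wb→B3 [D]
4: R B7 → L3 hit [D]
5: R B0 → L0 miss [-]
6: W B1 → L1 miss [D]
7: R B0 → L0 hit [-]
8: R B7 → L3 hit [D]
9: R B10 → L2 miss [-]
10: R B10 → L2 hit [-]
11: R B10 → L2 hit [-]

DIRTY = [1, 7]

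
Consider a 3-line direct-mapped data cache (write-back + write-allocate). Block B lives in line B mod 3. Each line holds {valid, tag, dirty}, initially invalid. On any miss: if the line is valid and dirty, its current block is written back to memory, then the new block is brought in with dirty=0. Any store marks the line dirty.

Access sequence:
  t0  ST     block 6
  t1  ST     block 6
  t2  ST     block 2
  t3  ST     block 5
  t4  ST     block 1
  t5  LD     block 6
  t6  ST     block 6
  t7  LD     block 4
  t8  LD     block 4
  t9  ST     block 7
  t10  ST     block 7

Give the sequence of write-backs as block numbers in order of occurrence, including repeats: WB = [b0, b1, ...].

  0 | W B6 → L0 miss [D]
  1 | W B6 → L0 hit [D]
  2 | W B2 → L2 miss [D]
  3 | W B5 → L2 miss wb→B2 [D]
  4 | W B1 → L1 miss [D]
  5 | R B6 → L0 hit [D]
  6 | W B6 → L0 hit [D]
  7 | R B4 → L1 miss wb→B1 [-]
  8 | R B4 → L1 hit [-]
  9 | W B7 → L1 miss [D]
  10 | W B7 → L1 hit [D]

WB = [2, 1]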